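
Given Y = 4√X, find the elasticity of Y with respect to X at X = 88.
Elasticity = 1/2

Elasticity = (dY/dX) · (X/Y)

dY/dX = 2/√X
At X = 88: dY/dX = √22/22, Y = 8·√22

Elasticity = (√22/22) · (88 / (8·√22)) = 1/2

Interpretation: for a small percentage change in X, the percentage change in Y is approximately 0.50 times as large.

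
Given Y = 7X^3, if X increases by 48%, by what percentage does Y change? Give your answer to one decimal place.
224.2%

For Y = 7X^3:
If X → X(1 + 0.48)
Then Y → Y · (1 + 0.48)^3
     ≈ Y · 3.2418

Percentage change = ((1 + 0.48)^3 − 1) × 100% ≈ 224.2%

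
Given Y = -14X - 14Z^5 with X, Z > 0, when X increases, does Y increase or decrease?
Y decreases

Taking the partial derivative:
∂Y/∂X = -14

∂Y/∂X = -14 < 0 (assuming positive values)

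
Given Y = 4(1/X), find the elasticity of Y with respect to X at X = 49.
Elasticity = -1

Elasticity = (dY/dX) · (X/Y)

dY/dX = -4/X²
At X = 49: dY/dX = -4/2401, Y = 4/49

Elasticity = (-4/2401) · (49 / (4/49)) = -1

Interpretation: for a small percentage change in X, the percentage change in Y is approximately -1.00 times as large.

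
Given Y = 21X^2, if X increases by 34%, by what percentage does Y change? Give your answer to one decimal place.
79.6%

For Y = 21X^2:
If X → X(1 + 0.34)
Then Y → Y · (1 + 0.34)^2
     = Y · 1.7956

Percentage change = ((1 + 0.34)^2 − 1) × 100% ≈ 79.6%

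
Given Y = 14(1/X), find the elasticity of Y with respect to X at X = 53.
Elasticity = -1

Elasticity = (dY/dX) · (X/Y)

dY/dX = -14/X²
At X = 53: dY/dX = -14/2809, Y = 14/53

Elasticity = (-14/2809) · (53 / (14/53)) = -1

Interpretation: for a small percentage change in X, the percentage change in Y is approximately -1.00 times as large.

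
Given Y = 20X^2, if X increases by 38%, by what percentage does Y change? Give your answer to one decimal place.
90.4%

For Y = 20X^2:
If X → X(1 + 0.38)
Then Y → Y · (1 + 0.38)^2
     = Y · 1.9044

Percentage change = ((1 + 0.38)^2 − 1) × 100% ≈ 90.4%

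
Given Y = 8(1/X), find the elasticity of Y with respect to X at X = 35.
Elasticity = -1

Elasticity = (dY/dX) · (X/Y)

dY/dX = -8/X²
At X = 35: dY/dX = -8/1225, Y = 8/35

Elasticity = (-8/1225) · (35 / (8/35)) = -1

Interpretation: for a small percentage change in X, the percentage change in Y is approximately -1.00 times as large.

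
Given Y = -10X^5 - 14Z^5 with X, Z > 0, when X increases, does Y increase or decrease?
Y decreases

Taking the partial derivative:
∂Y/∂X = -50X^4

∂Y/∂X = -50X^4 < 0 (assuming positive values)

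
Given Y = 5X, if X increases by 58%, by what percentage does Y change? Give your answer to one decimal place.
58.0%

For Y = 5X:
If X → X(1 + 0.58)
Then Y → Y · (1 + 0.58)^1
     = Y · 1.5800

Percentage change = ((1 + 0.58)^1 − 1) × 100% = 58.0%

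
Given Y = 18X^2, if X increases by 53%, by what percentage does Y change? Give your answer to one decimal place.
134.1%

For Y = 18X^2:
If X → X(1 + 0.53)
Then Y → Y · (1 + 0.53)^2
     = Y · 2.3409

Percentage change = ((1 + 0.53)^2 − 1) × 100% ≈ 134.1%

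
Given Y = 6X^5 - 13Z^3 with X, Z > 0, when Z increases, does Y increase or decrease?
Y decreases

Taking the partial derivative:
∂Y/∂Z = -39Z^2

∂Y/∂Z = -39Z^2 < 0 (assuming positive values)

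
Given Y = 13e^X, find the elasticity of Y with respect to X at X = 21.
Elasticity = 21

Elasticity = (dY/dX) · (X/Y)

dY/dX = 13·e^X
At X = 21: dY/dX = 13·e^21, Y = 13·e^21

Elasticity = (13·e^21) · (21 / (13·e^21)) = 21

Interpretation: for a small percentage change in X, the percentage change in Y is approximately 21.00 times as large.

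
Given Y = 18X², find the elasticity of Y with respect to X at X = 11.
Elasticity = 2

Elasticity = (dY/dX) · (X/Y)

dY/dX = 36·X
At X = 11: dY/dX = 396, Y = 2178

Elasticity = 396 · (11 / 2178) = 2

Interpretation: for a small percentage change in X, the percentage change in Y is approximately 2.00 times as large.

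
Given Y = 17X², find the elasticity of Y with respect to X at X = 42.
Elasticity = 2

Elasticity = (dY/dX) · (X/Y)

dY/dX = 34·X
At X = 42: dY/dX = 1428, Y = 29988

Elasticity = 1428 · (42 / 29988) = 2

Interpretation: for a small percentage change in X, the percentage change in Y is approximately 2.00 times as large.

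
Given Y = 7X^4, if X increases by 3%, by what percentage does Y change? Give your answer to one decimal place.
12.6%

For Y = 7X^4:
If X → X(1 + 0.03)
Then Y → Y · (1 + 0.03)^4
     ≈ Y · 1.1255

Percentage change = ((1 + 0.03)^4 − 1) × 100% ≈ 12.6%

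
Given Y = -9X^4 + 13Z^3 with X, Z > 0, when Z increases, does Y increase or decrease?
Y increases

Taking the partial derivative:
∂Y/∂Z = 39Z^2

∂Y/∂Z = 39Z^2 > 0 (assuming positive values)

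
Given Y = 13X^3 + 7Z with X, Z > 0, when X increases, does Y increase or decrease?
Y increases

Taking the partial derivative:
∂Y/∂X = 39X^2

∂Y/∂X = 39X^2 > 0 (assuming positive values)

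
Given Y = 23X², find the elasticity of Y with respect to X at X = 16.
Elasticity = 2

Elasticity = (dY/dX) · (X/Y)

dY/dX = 46·X
At X = 16: dY/dX = 736, Y = 5888

Elasticity = 736 · (16 / 5888) = 2

Interpretation: for a small percentage change in X, the percentage change in Y is approximately 2.00 times as large.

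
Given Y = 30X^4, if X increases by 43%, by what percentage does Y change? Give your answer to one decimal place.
318.2%

For Y = 30X^4:
If X → X(1 + 0.43)
Then Y → Y · (1 + 0.43)^4
     ≈ Y · 4.1816

Percentage change = ((1 + 0.43)^4 − 1) × 100% ≈ 318.2%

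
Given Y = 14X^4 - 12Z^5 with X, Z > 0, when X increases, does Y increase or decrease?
Y increases

Taking the partial derivative:
∂Y/∂X = 56X^3

∂Y/∂X = 56X^3 > 0 (assuming positive values)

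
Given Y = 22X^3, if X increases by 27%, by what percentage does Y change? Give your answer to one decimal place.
104.8%

For Y = 22X^3:
If X → X(1 + 0.27)
Then Y → Y · (1 + 0.27)^3
     ≈ Y · 2.0484

Percentage change = ((1 + 0.27)^3 − 1) × 100% ≈ 104.8%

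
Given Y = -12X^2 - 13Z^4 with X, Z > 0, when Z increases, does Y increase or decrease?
Y decreases

Taking the partial derivative:
∂Y/∂Z = -52Z^3

∂Y/∂Z = -52Z^3 < 0 (assuming positive values)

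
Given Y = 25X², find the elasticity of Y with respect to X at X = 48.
Elasticity = 2

Elasticity = (dY/dX) · (X/Y)

dY/dX = 50·X
At X = 48: dY/dX = 2400, Y = 57600

Elasticity = 2400 · (48 / 57600) = 2

Interpretation: for a small percentage change in X, the percentage change in Y is approximately 2.00 times as large.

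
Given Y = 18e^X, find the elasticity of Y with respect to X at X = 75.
Elasticity = 75

Elasticity = (dY/dX) · (X/Y)

dY/dX = 18·e^X
At X = 75: dY/dX = 18·e^75, Y = 18·e^75

Elasticity = (18·e^75) · (75 / (18·e^75)) = 75

Interpretation: for a small percentage change in X, the percentage change in Y is approximately 75.00 times as large.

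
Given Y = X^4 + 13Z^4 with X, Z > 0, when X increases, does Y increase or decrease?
Y increases

Taking the partial derivative:
∂Y/∂X = 4X^3

∂Y/∂X = 4X^3 > 0 (assuming positive values)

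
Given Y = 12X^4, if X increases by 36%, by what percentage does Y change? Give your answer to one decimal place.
242.1%

For Y = 12X^4:
If X → X(1 + 0.36)
Then Y → Y · (1 + 0.36)^4
     ≈ Y · 3.4210

Percentage change = ((1 + 0.36)^4 − 1) × 100% ≈ 242.1%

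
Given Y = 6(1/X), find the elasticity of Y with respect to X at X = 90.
Elasticity = -1

Elasticity = (dY/dX) · (X/Y)

dY/dX = -6/X²
At X = 90: dY/dX = -1/1350, Y = 1/15

Elasticity = (-1/1350) · (90 / (1/15)) = -1

Interpretation: for a small percentage change in X, the percentage change in Y is approximately -1.00 times as large.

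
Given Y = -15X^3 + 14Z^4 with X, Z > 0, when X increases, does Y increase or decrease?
Y decreases

Taking the partial derivative:
∂Y/∂X = -45X^2

∂Y/∂X = -45X^2 < 0 (assuming positive values)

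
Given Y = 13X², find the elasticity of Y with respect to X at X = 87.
Elasticity = 2

Elasticity = (dY/dX) · (X/Y)

dY/dX = 26·X
At X = 87: dY/dX = 2262, Y = 98397

Elasticity = 2262 · (87 / 98397) = 2

Interpretation: for a small percentage change in X, the percentage change in Y is approximately 2.00 times as large.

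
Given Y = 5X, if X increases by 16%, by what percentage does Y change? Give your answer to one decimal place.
16.0%

For Y = 5X:
If X → X(1 + 0.16)
Then Y → Y · (1 + 0.16)^1
     = Y · 1.1600

Percentage change = ((1 + 0.16)^1 − 1) × 100% = 16.0%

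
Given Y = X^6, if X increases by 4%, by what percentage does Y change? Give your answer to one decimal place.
26.5%

For Y = X^6:
If X → X(1 + 0.04)
Then Y → Y · (1 + 0.04)^6
     ≈ Y · 1.2653

Percentage change = ((1 + 0.04)^6 − 1) × 100% ≈ 26.5%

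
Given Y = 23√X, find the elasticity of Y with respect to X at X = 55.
Elasticity = 1/2

Elasticity = (dY/dX) · (X/Y)

dY/dX = 23/(2·√X)
At X = 55: dY/dX = 23·√55/110, Y = 23·√55

Elasticity = (23·√55/110) · (55 / (23·√55)) = 1/2

Interpretation: for a small percentage change in X, the percentage change in Y is approximately 0.50 times as large.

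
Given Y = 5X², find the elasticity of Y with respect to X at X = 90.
Elasticity = 2

Elasticity = (dY/dX) · (X/Y)

dY/dX = 10·X
At X = 90: dY/dX = 900, Y = 40500

Elasticity = 900 · (90 / 40500) = 2

Interpretation: for a small percentage change in X, the percentage change in Y is approximately 2.00 times as large.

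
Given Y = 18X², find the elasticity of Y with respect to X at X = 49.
Elasticity = 2

Elasticity = (dY/dX) · (X/Y)

dY/dX = 36·X
At X = 49: dY/dX = 1764, Y = 43218

Elasticity = 1764 · (49 / 43218) = 2

Interpretation: for a small percentage change in X, the percentage change in Y is approximately 2.00 times as large.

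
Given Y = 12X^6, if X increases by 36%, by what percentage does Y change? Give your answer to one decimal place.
532.8%

For Y = 12X^6:
If X → X(1 + 0.36)
Then Y → Y · (1 + 0.36)^6
     ≈ Y · 6.3275

Percentage change = ((1 + 0.36)^6 − 1) × 100% ≈ 532.8%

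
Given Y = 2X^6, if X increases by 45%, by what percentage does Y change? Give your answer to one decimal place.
829.4%

For Y = 2X^6:
If X → X(1 + 0.45)
Then Y → Y · (1 + 0.45)^6
     ≈ Y · 9.2941

Percentage change = ((1 + 0.45)^6 − 1) × 100% ≈ 829.4%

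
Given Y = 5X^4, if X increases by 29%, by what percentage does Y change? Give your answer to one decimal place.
176.9%

For Y = 5X^4:
If X → X(1 + 0.29)
Then Y → Y · (1 + 0.29)^4
     ≈ Y · 2.7692

Percentage change = ((1 + 0.29)^4 − 1) × 100% ≈ 176.9%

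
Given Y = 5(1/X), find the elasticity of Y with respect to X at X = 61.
Elasticity = -1

Elasticity = (dY/dX) · (X/Y)

dY/dX = -5/X²
At X = 61: dY/dX = -5/3721, Y = 5/61

Elasticity = (-5/3721) · (61 / (5/61)) = -1

Interpretation: for a small percentage change in X, the percentage change in Y is approximately -1.00 times as large.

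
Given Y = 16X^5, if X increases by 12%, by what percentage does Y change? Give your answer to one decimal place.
76.2%

For Y = 16X^5:
If X → X(1 + 0.12)
Then Y → Y · (1 + 0.12)^5
     ≈ Y · 1.7623

Percentage change = ((1 + 0.12)^5 − 1) × 100% ≈ 76.2%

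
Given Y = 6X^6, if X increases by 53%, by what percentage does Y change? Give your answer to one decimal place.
1182.8%

For Y = 6X^6:
If X → X(1 + 0.53)
Then Y → Y · (1 + 0.53)^6
     ≈ Y · 12.8277

Percentage change = ((1 + 0.53)^6 − 1) × 100% ≈ 1182.8%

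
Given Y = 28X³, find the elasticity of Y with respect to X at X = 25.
Elasticity = 3

Elasticity = (dY/dX) · (X/Y)

dY/dX = 84·X²
At X = 25: dY/dX = 52500, Y = 437500

Elasticity = 52500 · (25 / 437500) = 3

Interpretation: for a small percentage change in X, the percentage change in Y is approximately 3.00 times as large.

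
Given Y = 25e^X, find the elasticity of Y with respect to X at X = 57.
Elasticity = 57

Elasticity = (dY/dX) · (X/Y)

dY/dX = 25·e^X
At X = 57: dY/dX = 25·e^57, Y = 25·e^57

Elasticity = (25·e^57) · (57 / (25·e^57)) = 57

Interpretation: for a small percentage change in X, the percentage change in Y is approximately 57.00 times as large.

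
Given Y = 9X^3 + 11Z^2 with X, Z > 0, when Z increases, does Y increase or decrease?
Y increases

Taking the partial derivative:
∂Y/∂Z = 22Z

∂Y/∂Z = 22Z > 0 (assuming positive values)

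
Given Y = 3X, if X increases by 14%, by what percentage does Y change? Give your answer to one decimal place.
14.0%

For Y = 3X:
If X → X(1 + 0.14)
Then Y → Y · (1 + 0.14)^1
     = Y · 1.1400

Percentage change = ((1 + 0.14)^1 − 1) × 100% = 14.0%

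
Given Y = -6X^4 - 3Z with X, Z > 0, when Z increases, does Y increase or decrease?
Y decreases

Taking the partial derivative:
∂Y/∂Z = -3

∂Y/∂Z = -3 < 0 (assuming positive values)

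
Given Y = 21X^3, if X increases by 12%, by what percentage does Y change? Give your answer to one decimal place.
40.5%

For Y = 21X^3:
If X → X(1 + 0.12)
Then Y → Y · (1 + 0.12)^3
     ≈ Y · 1.4049

Percentage change = ((1 + 0.12)^3 − 1) × 100% ≈ 40.5%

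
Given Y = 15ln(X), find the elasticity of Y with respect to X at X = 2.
Elasticity = 1/ln(2) ≈ 1.4427

Elasticity = (dY/dX) · (X/Y)

dY/dX = 15/X
At X = 2: dY/dX = 15/2, Y = 15·ln(2)

Elasticity = (15/2) · (2 / (15·ln(2))) = 1/ln(2) ≈ 1.4427

Interpretation: for a small percentage change in X, the percentage change in Y is approximately 1.44 times as large.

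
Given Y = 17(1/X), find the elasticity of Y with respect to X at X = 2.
Elasticity = -1

Elasticity = (dY/dX) · (X/Y)

dY/dX = -17/X²
At X = 2: dY/dX = -17/4, Y = 17/2

Elasticity = (-17/4) · (2 / (17/2)) = -1

Interpretation: for a small percentage change in X, the percentage change in Y is approximately -1.00 times as large.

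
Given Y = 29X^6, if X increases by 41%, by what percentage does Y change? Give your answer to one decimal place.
685.8%

For Y = 29X^6:
If X → X(1 + 0.41)
Then Y → Y · (1 + 0.41)^6
     ≈ Y · 7.8580

Percentage change = ((1 + 0.41)^6 − 1) × 100% ≈ 685.8%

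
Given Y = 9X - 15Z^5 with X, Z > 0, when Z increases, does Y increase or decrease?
Y decreases

Taking the partial derivative:
∂Y/∂Z = -75Z^4

∂Y/∂Z = -75Z^4 < 0 (assuming positive values)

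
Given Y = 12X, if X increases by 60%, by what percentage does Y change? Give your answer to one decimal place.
60.0%

For Y = 12X:
If X → X(1 + 0.6)
Then Y → Y · (1 + 0.6)^1
     = Y · 1.6000

Percentage change = ((1 + 0.6)^1 − 1) × 100% = 60.0%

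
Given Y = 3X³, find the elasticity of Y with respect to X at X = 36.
Elasticity = 3

Elasticity = (dY/dX) · (X/Y)

dY/dX = 9·X²
At X = 36: dY/dX = 11664, Y = 139968

Elasticity = 11664 · (36 / 139968) = 3

Interpretation: for a small percentage change in X, the percentage change in Y is approximately 3.00 times as large.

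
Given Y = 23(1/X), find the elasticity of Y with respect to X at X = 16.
Elasticity = -1

Elasticity = (dY/dX) · (X/Y)

dY/dX = -23/X²
At X = 16: dY/dX = -23/256, Y = 23/16

Elasticity = (-23/256) · (16 / (23/16)) = -1

Interpretation: for a small percentage change in X, the percentage change in Y is approximately -1.00 times as large.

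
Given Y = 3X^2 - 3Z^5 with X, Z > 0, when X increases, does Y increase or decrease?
Y increases

Taking the partial derivative:
∂Y/∂X = 6X

∂Y/∂X = 6X > 0 (assuming positive values)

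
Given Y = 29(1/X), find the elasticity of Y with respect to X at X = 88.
Elasticity = -1

Elasticity = (dY/dX) · (X/Y)

dY/dX = -29/X²
At X = 88: dY/dX = -29/7744, Y = 29/88

Elasticity = (-29/7744) · (88 / (29/88)) = -1

Interpretation: for a small percentage change in X, the percentage change in Y is approximately -1.00 times as large.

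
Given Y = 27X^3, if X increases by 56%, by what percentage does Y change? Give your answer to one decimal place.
279.6%

For Y = 27X^3:
If X → X(1 + 0.56)
Then Y → Y · (1 + 0.56)^3
     ≈ Y · 3.7964

Percentage change = ((1 + 0.56)^3 − 1) × 100% ≈ 279.6%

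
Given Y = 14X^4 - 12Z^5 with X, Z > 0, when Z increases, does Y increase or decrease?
Y decreases

Taking the partial derivative:
∂Y/∂Z = -60Z^4

∂Y/∂Z = -60Z^4 < 0 (assuming positive values)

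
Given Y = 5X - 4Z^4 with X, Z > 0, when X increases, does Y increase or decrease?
Y increases

Taking the partial derivative:
∂Y/∂X = 5

∂Y/∂X = 5 > 0 (assuming positive values)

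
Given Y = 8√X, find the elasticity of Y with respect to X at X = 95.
Elasticity = 1/2

Elasticity = (dY/dX) · (X/Y)

dY/dX = 4/√X
At X = 95: dY/dX = 4·√95/95, Y = 8·√95

Elasticity = (4·√95/95) · (95 / (8·√95)) = 1/2

Interpretation: for a small percentage change in X, the percentage change in Y is approximately 0.50 times as large.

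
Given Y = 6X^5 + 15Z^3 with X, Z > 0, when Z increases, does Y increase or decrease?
Y increases

Taking the partial derivative:
∂Y/∂Z = 45Z^2

∂Y/∂Z = 45Z^2 > 0 (assuming positive values)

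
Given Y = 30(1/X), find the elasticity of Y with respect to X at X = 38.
Elasticity = -1

Elasticity = (dY/dX) · (X/Y)

dY/dX = -30/X²
At X = 38: dY/dX = -15/722, Y = 15/19

Elasticity = (-15/722) · (38 / (15/19)) = -1

Interpretation: for a small percentage change in X, the percentage change in Y is approximately -1.00 times as large.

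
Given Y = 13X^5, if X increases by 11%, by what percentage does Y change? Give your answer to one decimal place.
68.5%

For Y = 13X^5:
If X → X(1 + 0.11)
Then Y → Y · (1 + 0.11)^5
     ≈ Y · 1.6851

Percentage change = ((1 + 0.11)^5 − 1) × 100% ≈ 68.5%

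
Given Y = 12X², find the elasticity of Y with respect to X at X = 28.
Elasticity = 2

Elasticity = (dY/dX) · (X/Y)

dY/dX = 24·X
At X = 28: dY/dX = 672, Y = 9408

Elasticity = 672 · (28 / 9408) = 2

Interpretation: for a small percentage change in X, the percentage change in Y is approximately 2.00 times as large.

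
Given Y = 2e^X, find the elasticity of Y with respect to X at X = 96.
Elasticity = 96

Elasticity = (dY/dX) · (X/Y)

dY/dX = 2·e^X
At X = 96: dY/dX = 2·e^96, Y = 2·e^96

Elasticity = (2·e^96) · (96 / (2·e^96)) = 96

Interpretation: for a small percentage change in X, the percentage change in Y is approximately 96.00 times as large.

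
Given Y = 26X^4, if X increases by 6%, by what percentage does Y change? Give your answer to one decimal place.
26.2%

For Y = 26X^4:
If X → X(1 + 0.06)
Then Y → Y · (1 + 0.06)^4
     ≈ Y · 1.2625

Percentage change = ((1 + 0.06)^4 − 1) × 100% ≈ 26.2%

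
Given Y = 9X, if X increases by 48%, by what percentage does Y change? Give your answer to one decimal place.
48.0%

For Y = 9X:
If X → X(1 + 0.48)
Then Y → Y · (1 + 0.48)^1
     = Y · 1.4800

Percentage change = ((1 + 0.48)^1 − 1) × 100% = 48.0%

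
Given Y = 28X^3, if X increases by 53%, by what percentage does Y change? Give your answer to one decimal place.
258.2%

For Y = 28X^3:
If X → X(1 + 0.53)
Then Y → Y · (1 + 0.53)^3
     ≈ Y · 3.5816

Percentage change = ((1 + 0.53)^3 − 1) × 100% ≈ 258.2%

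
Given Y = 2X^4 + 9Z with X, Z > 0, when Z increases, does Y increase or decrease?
Y increases

Taking the partial derivative:
∂Y/∂Z = 9

∂Y/∂Z = 9 > 0 (assuming positive values)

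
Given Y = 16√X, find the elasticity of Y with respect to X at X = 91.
Elasticity = 1/2

Elasticity = (dY/dX) · (X/Y)

dY/dX = 8/√X
At X = 91: dY/dX = 8·√91/91, Y = 16·√91

Elasticity = (8·√91/91) · (91 / (16·√91)) = 1/2

Interpretation: for a small percentage change in X, the percentage change in Y is approximately 0.50 times as large.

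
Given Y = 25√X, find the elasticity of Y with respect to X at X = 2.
Elasticity = 1/2

Elasticity = (dY/dX) · (X/Y)

dY/dX = 25/(2·√X)
At X = 2: dY/dX = 25·√2/4, Y = 25·√2

Elasticity = (25·√2/4) · (2 / (25·√2)) = 1/2

Interpretation: for a small percentage change in X, the percentage change in Y is approximately 0.50 times as large.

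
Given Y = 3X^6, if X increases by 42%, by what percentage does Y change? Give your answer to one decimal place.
719.8%

For Y = 3X^6:
If X → X(1 + 0.42)
Then Y → Y · (1 + 0.42)^6
     ≈ Y · 8.1984

Percentage change = ((1 + 0.42)^6 − 1) × 100% ≈ 719.8%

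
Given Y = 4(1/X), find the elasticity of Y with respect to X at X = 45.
Elasticity = -1

Elasticity = (dY/dX) · (X/Y)

dY/dX = -4/X²
At X = 45: dY/dX = -4/2025, Y = 4/45

Elasticity = (-4/2025) · (45 / (4/45)) = -1

Interpretation: for a small percentage change in X, the percentage change in Y is approximately -1.00 times as large.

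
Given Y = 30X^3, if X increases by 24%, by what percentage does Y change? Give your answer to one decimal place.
90.7%

For Y = 30X^3:
If X → X(1 + 0.24)
Then Y → Y · (1 + 0.24)^3
     ≈ Y · 1.9066

Percentage change = ((1 + 0.24)^3 − 1) × 100% ≈ 90.7%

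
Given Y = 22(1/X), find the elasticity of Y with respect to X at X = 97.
Elasticity = -1

Elasticity = (dY/dX) · (X/Y)

dY/dX = -22/X²
At X = 97: dY/dX = -22/9409, Y = 22/97

Elasticity = (-22/9409) · (97 / (22/97)) = -1

Interpretation: for a small percentage change in X, the percentage change in Y is approximately -1.00 times as large.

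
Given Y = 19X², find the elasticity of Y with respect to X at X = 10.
Elasticity = 2

Elasticity = (dY/dX) · (X/Y)

dY/dX = 38·X
At X = 10: dY/dX = 380, Y = 1900

Elasticity = 380 · (10 / 1900) = 2

Interpretation: for a small percentage change in X, the percentage change in Y is approximately 2.00 times as large.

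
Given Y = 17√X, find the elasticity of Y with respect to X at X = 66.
Elasticity = 1/2

Elasticity = (dY/dX) · (X/Y)

dY/dX = 17/(2·√X)
At X = 66: dY/dX = 17·√66/132, Y = 17·√66

Elasticity = (17·√66/132) · (66 / (17·√66)) = 1/2

Interpretation: for a small percentage change in X, the percentage change in Y is approximately 0.50 times as large.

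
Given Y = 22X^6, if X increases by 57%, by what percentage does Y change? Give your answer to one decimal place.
1397.6%

For Y = 22X^6:
If X → X(1 + 0.57)
Then Y → Y · (1 + 0.57)^6
     ≈ Y · 14.9761

Percentage change = ((1 + 0.57)^6 − 1) × 100% ≈ 1397.6%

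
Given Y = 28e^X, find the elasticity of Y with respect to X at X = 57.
Elasticity = 57

Elasticity = (dY/dX) · (X/Y)

dY/dX = 28·e^X
At X = 57: dY/dX = 28·e^57, Y = 28·e^57

Elasticity = (28·e^57) · (57 / (28·e^57)) = 57

Interpretation: for a small percentage change in X, the percentage change in Y is approximately 57.00 times as large.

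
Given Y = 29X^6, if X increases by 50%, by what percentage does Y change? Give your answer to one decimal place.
1039.1%

For Y = 29X^6:
If X → X(1 + 0.5)
Then Y → Y · (1 + 0.5)^6
     ≈ Y · 11.3906

Percentage change = ((1 + 0.5)^6 − 1) × 100% ≈ 1039.1%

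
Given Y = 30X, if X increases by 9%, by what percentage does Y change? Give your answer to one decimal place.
9.0%

For Y = 30X:
If X → X(1 + 0.09)
Then Y → Y · (1 + 0.09)^1
     = Y · 1.0900

Percentage change = ((1 + 0.09)^1 − 1) × 100% = 9.0%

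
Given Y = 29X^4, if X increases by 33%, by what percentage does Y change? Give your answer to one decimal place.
212.9%

For Y = 29X^4:
If X → X(1 + 0.33)
Then Y → Y · (1 + 0.33)^4
     ≈ Y · 3.1290

Percentage change = ((1 + 0.33)^4 − 1) × 100% ≈ 212.9%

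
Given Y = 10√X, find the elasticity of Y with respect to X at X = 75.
Elasticity = 1/2

Elasticity = (dY/dX) · (X/Y)

dY/dX = 5/√X
At X = 75: dY/dX = √3/3, Y = 50·√3

Elasticity = (√3/3) · (75 / (50·√3)) = 1/2

Interpretation: for a small percentage change in X, the percentage change in Y is approximately 0.50 times as large.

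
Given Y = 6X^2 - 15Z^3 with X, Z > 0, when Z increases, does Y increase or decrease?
Y decreases

Taking the partial derivative:
∂Y/∂Z = -45Z^2

∂Y/∂Z = -45Z^2 < 0 (assuming positive values)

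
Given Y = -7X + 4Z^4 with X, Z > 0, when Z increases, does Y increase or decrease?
Y increases

Taking the partial derivative:
∂Y/∂Z = 16Z^3

∂Y/∂Z = 16Z^3 > 0 (assuming positive values)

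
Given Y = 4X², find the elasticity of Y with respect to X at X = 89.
Elasticity = 2

Elasticity = (dY/dX) · (X/Y)

dY/dX = 8·X
At X = 89: dY/dX = 712, Y = 31684

Elasticity = 712 · (89 / 31684) = 2

Interpretation: for a small percentage change in X, the percentage change in Y is approximately 2.00 times as large.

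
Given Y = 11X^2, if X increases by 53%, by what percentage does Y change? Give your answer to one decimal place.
134.1%

For Y = 11X^2:
If X → X(1 + 0.53)
Then Y → Y · (1 + 0.53)^2
     = Y · 2.3409

Percentage change = ((1 + 0.53)^2 − 1) × 100% ≈ 134.1%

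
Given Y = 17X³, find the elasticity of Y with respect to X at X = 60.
Elasticity = 3

Elasticity = (dY/dX) · (X/Y)

dY/dX = 51·X²
At X = 60: dY/dX = 183600, Y = 3672000

Elasticity = 183600 · (60 / 3672000) = 3

Interpretation: for a small percentage change in X, the percentage change in Y is approximately 3.00 times as large.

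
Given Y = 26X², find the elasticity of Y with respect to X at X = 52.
Elasticity = 2

Elasticity = (dY/dX) · (X/Y)

dY/dX = 52·X
At X = 52: dY/dX = 2704, Y = 70304

Elasticity = 2704 · (52 / 70304) = 2

Interpretation: for a small percentage change in X, the percentage change in Y is approximately 2.00 times as large.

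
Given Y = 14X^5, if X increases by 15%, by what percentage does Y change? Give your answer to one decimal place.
101.1%

For Y = 14X^5:
If X → X(1 + 0.15)
Then Y → Y · (1 + 0.15)^5
     ≈ Y · 2.0114

Percentage change = ((1 + 0.15)^5 − 1) × 100% ≈ 101.1%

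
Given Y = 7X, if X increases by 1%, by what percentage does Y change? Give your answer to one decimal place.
1.0%

For Y = 7X:
If X → X(1 + 0.01)
Then Y → Y · (1 + 0.01)^1
     = Y · 1.0100

Percentage change = ((1 + 0.01)^1 − 1) × 100% = 1.0%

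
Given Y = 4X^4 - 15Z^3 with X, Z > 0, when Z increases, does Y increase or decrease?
Y decreases

Taking the partial derivative:
∂Y/∂Z = -45Z^2

∂Y/∂Z = -45Z^2 < 0 (assuming positive values)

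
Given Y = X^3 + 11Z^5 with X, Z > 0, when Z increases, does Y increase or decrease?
Y increases

Taking the partial derivative:
∂Y/∂Z = 55Z^4

∂Y/∂Z = 55Z^4 > 0 (assuming positive values)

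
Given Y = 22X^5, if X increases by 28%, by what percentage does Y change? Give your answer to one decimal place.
243.6%

For Y = 22X^5:
If X → X(1 + 0.28)
Then Y → Y · (1 + 0.28)^5
     ≈ Y · 3.4360

Percentage change = ((1 + 0.28)^5 − 1) × 100% ≈ 243.6%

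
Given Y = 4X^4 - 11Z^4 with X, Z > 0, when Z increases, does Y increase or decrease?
Y decreases

Taking the partial derivative:
∂Y/∂Z = -44Z^3

∂Y/∂Z = -44Z^3 < 0 (assuming positive values)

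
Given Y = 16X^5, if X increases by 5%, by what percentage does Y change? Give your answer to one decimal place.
27.6%

For Y = 16X^5:
If X → X(1 + 0.05)
Then Y → Y · (1 + 0.05)^5
     ≈ Y · 1.2763

Percentage change = ((1 + 0.05)^5 − 1) × 100% ≈ 27.6%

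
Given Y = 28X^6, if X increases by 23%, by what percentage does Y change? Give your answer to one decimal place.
246.3%

For Y = 28X^6:
If X → X(1 + 0.23)
Then Y → Y · (1 + 0.23)^6
     ≈ Y · 3.4628

Percentage change = ((1 + 0.23)^6 − 1) × 100% ≈ 246.3%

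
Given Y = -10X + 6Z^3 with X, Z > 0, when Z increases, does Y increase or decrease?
Y increases

Taking the partial derivative:
∂Y/∂Z = 18Z^2

∂Y/∂Z = 18Z^2 > 0 (assuming positive values)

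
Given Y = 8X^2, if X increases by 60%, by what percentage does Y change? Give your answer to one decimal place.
156.0%

For Y = 8X^2:
If X → X(1 + 0.6)
Then Y → Y · (1 + 0.6)^2
     = Y · 2.5600

Percentage change = ((1 + 0.6)^2 − 1) × 100% = 156.0%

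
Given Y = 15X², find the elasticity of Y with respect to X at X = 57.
Elasticity = 2

Elasticity = (dY/dX) · (X/Y)

dY/dX = 30·X
At X = 57: dY/dX = 1710, Y = 48735

Elasticity = 1710 · (57 / 48735) = 2

Interpretation: for a small percentage change in X, the percentage change in Y is approximately 2.00 times as large.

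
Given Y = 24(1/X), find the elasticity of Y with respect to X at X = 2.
Elasticity = -1

Elasticity = (dY/dX) · (X/Y)

dY/dX = -24/X²
At X = 2: dY/dX = -6, Y = 12

Elasticity = (-6) · (2 / 12) = -1

Interpretation: for a small percentage change in X, the percentage change in Y is approximately -1.00 times as large.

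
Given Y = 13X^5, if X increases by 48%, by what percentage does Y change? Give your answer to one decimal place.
610.1%

For Y = 13X^5:
If X → X(1 + 0.48)
Then Y → Y · (1 + 0.48)^5
     ≈ Y · 7.1008

Percentage change = ((1 + 0.48)^5 − 1) × 100% ≈ 610.1%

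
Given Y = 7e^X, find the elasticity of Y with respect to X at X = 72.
Elasticity = 72

Elasticity = (dY/dX) · (X/Y)

dY/dX = 7·e^X
At X = 72: dY/dX = 7·e^72, Y = 7·e^72

Elasticity = (7·e^72) · (72 / (7·e^72)) = 72

Interpretation: for a small percentage change in X, the percentage change in Y is approximately 72.00 times as large.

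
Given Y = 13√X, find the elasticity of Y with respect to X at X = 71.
Elasticity = 1/2

Elasticity = (dY/dX) · (X/Y)

dY/dX = 13/(2·√X)
At X = 71: dY/dX = 13·√71/142, Y = 13·√71

Elasticity = (13·√71/142) · (71 / (13·√71)) = 1/2

Interpretation: for a small percentage change in X, the percentage change in Y is approximately 0.50 times as large.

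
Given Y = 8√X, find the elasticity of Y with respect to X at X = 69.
Elasticity = 1/2

Elasticity = (dY/dX) · (X/Y)

dY/dX = 4/√X
At X = 69: dY/dX = 4·√69/69, Y = 8·√69

Elasticity = (4·√69/69) · (69 / (8·√69)) = 1/2

Interpretation: for a small percentage change in X, the percentage change in Y is approximately 0.50 times as large.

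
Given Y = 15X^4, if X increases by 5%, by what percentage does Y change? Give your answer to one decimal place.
21.6%

For Y = 15X^4:
If X → X(1 + 0.05)
Then Y → Y · (1 + 0.05)^4
     ≈ Y · 1.2155

Percentage change = ((1 + 0.05)^4 − 1) × 100% ≈ 21.6%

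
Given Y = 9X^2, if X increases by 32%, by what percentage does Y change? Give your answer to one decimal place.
74.2%

For Y = 9X^2:
If X → X(1 + 0.32)
Then Y → Y · (1 + 0.32)^2
     = Y · 1.7424

Percentage change = ((1 + 0.32)^2 − 1) × 100% ≈ 74.2%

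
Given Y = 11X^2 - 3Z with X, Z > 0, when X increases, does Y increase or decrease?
Y increases

Taking the partial derivative:
∂Y/∂X = 22X

∂Y/∂X = 22X > 0 (assuming positive values)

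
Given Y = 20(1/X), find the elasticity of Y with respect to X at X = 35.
Elasticity = -1

Elasticity = (dY/dX) · (X/Y)

dY/dX = -20/X²
At X = 35: dY/dX = -4/245, Y = 4/7

Elasticity = (-4/245) · (35 / (4/7)) = -1

Interpretation: for a small percentage change in X, the percentage change in Y is approximately -1.00 times as large.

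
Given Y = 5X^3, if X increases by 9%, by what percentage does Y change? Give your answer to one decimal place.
29.5%

For Y = 5X^3:
If X → X(1 + 0.09)
Then Y → Y · (1 + 0.09)^3
     ≈ Y · 1.2950

Percentage change = ((1 + 0.09)^3 − 1) × 100% ≈ 29.5%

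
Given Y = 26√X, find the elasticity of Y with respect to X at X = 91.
Elasticity = 1/2

Elasticity = (dY/dX) · (X/Y)

dY/dX = 13/√X
At X = 91: dY/dX = √91/7, Y = 26·√91

Elasticity = (√91/7) · (91 / (26·√91)) = 1/2

Interpretation: for a small percentage change in X, the percentage change in Y is approximately 0.50 times as large.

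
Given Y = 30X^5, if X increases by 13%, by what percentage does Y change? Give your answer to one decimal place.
84.2%

For Y = 30X^5:
If X → X(1 + 0.13)
Then Y → Y · (1 + 0.13)^5
     ≈ Y · 1.8424

Percentage change = ((1 + 0.13)^5 − 1) × 100% ≈ 84.2%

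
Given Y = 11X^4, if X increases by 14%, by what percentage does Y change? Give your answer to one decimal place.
68.9%

For Y = 11X^4:
If X → X(1 + 0.14)
Then Y → Y · (1 + 0.14)^4
     ≈ Y · 1.6890

Percentage change = ((1 + 0.14)^4 − 1) × 100% ≈ 68.9%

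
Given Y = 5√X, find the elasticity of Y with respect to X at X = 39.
Elasticity = 1/2

Elasticity = (dY/dX) · (X/Y)

dY/dX = 5/(2·√X)
At X = 39: dY/dX = 5·√39/78, Y = 5·√39

Elasticity = (5·√39/78) · (39 / (5·√39)) = 1/2

Interpretation: for a small percentage change in X, the percentage change in Y is approximately 0.50 times as large.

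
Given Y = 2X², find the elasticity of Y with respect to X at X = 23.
Elasticity = 2

Elasticity = (dY/dX) · (X/Y)

dY/dX = 4·X
At X = 23: dY/dX = 92, Y = 1058

Elasticity = 92 · (23 / 1058) = 2

Interpretation: for a small percentage change in X, the percentage change in Y is approximately 2.00 times as large.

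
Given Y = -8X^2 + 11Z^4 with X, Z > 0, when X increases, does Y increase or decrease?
Y decreases

Taking the partial derivative:
∂Y/∂X = -16X

∂Y/∂X = -16X < 0 (assuming positive values)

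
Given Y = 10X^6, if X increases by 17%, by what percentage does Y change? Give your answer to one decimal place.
156.5%

For Y = 10X^6:
If X → X(1 + 0.17)
Then Y → Y · (1 + 0.17)^6
     ≈ Y · 2.5652

Percentage change = ((1 + 0.17)^6 − 1) × 100% ≈ 156.5%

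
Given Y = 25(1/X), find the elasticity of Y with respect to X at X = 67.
Elasticity = -1

Elasticity = (dY/dX) · (X/Y)

dY/dX = -25/X²
At X = 67: dY/dX = -25/4489, Y = 25/67

Elasticity = (-25/4489) · (67 / (25/67)) = -1

Interpretation: for a small percentage change in X, the percentage change in Y is approximately -1.00 times as large.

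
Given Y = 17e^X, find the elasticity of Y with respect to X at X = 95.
Elasticity = 95

Elasticity = (dY/dX) · (X/Y)

dY/dX = 17·e^X
At X = 95: dY/dX = 17·e^95, Y = 17·e^95

Elasticity = (17·e^95) · (95 / (17·e^95)) = 95

Interpretation: for a small percentage change in X, the percentage change in Y is approximately 95.00 times as large.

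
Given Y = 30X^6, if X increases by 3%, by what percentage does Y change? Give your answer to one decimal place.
19.4%

For Y = 30X^6:
If X → X(1 + 0.03)
Then Y → Y · (1 + 0.03)^6
     ≈ Y · 1.1941

Percentage change = ((1 + 0.03)^6 − 1) × 100% ≈ 19.4%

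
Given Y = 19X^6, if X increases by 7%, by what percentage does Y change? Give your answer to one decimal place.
50.1%

For Y = 19X^6:
If X → X(1 + 0.07)
Then Y → Y · (1 + 0.07)^6
     ≈ Y · 1.5007

Percentage change = ((1 + 0.07)^6 − 1) × 100% ≈ 50.1%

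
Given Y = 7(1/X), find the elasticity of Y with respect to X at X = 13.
Elasticity = -1

Elasticity = (dY/dX) · (X/Y)

dY/dX = -7/X²
At X = 13: dY/dX = -7/169, Y = 7/13

Elasticity = (-7/169) · (13 / (7/13)) = -1

Interpretation: for a small percentage change in X, the percentage change in Y is approximately -1.00 times as large.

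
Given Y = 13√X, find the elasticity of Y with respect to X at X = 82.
Elasticity = 1/2

Elasticity = (dY/dX) · (X/Y)

dY/dX = 13/(2·√X)
At X = 82: dY/dX = 13·√82/164, Y = 13·√82

Elasticity = (13·√82/164) · (82 / (13·√82)) = 1/2

Interpretation: for a small percentage change in X, the percentage change in Y is approximately 0.50 times as large.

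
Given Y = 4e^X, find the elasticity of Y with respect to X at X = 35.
Elasticity = 35

Elasticity = (dY/dX) · (X/Y)

dY/dX = 4·e^X
At X = 35: dY/dX = 4·e^35, Y = 4·e^35

Elasticity = (4·e^35) · (35 / (4·e^35)) = 35

Interpretation: for a small percentage change in X, the percentage change in Y is approximately 35.00 times as large.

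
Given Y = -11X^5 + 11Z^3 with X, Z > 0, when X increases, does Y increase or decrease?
Y decreases

Taking the partial derivative:
∂Y/∂X = -55X^4

∂Y/∂X = -55X^4 < 0 (assuming positive values)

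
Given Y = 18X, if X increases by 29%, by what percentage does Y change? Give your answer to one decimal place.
29.0%

For Y = 18X:
If X → X(1 + 0.29)
Then Y → Y · (1 + 0.29)^1
     = Y · 1.2900

Percentage change = ((1 + 0.29)^1 − 1) × 100% = 29.0%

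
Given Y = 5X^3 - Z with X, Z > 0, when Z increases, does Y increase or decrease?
Y decreases

Taking the partial derivative:
∂Y/∂Z = -1

∂Y/∂Z = -1 < 0 (assuming positive values)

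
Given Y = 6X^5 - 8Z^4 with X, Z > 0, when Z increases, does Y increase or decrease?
Y decreases

Taking the partial derivative:
∂Y/∂Z = -32Z^3

∂Y/∂Z = -32Z^3 < 0 (assuming positive values)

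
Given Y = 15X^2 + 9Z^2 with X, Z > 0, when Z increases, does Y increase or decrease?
Y increases

Taking the partial derivative:
∂Y/∂Z = 18Z

∂Y/∂Z = 18Z > 0 (assuming positive values)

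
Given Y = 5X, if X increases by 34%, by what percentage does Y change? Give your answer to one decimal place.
34.0%

For Y = 5X:
If X → X(1 + 0.34)
Then Y → Y · (1 + 0.34)^1
     = Y · 1.3400

Percentage change = ((1 + 0.34)^1 − 1) × 100% = 34.0%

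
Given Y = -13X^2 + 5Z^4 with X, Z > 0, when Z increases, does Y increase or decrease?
Y increases

Taking the partial derivative:
∂Y/∂Z = 20Z^3

∂Y/∂Z = 20Z^3 > 0 (assuming positive values)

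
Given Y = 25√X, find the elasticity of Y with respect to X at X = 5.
Elasticity = 1/2

Elasticity = (dY/dX) · (X/Y)

dY/dX = 25/(2·√X)
At X = 5: dY/dX = 5·√5/2, Y = 25·√5

Elasticity = (5·√5/2) · (5 / (25·√5)) = 1/2

Interpretation: for a small percentage change in X, the percentage change in Y is approximately 0.50 times as large.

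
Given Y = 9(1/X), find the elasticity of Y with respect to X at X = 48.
Elasticity = -1

Elasticity = (dY/dX) · (X/Y)

dY/dX = -9/X²
At X = 48: dY/dX = -1/256, Y = 3/16

Elasticity = (-1/256) · (48 / (3/16)) = -1

Interpretation: for a small percentage change in X, the percentage change in Y is approximately -1.00 times as large.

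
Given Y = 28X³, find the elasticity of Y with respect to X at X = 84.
Elasticity = 3

Elasticity = (dY/dX) · (X/Y)

dY/dX = 84·X²
At X = 84: dY/dX = 592704, Y = 16595712

Elasticity = 592704 · (84 / 16595712) = 3

Interpretation: for a small percentage change in X, the percentage change in Y is approximately 3.00 times as large.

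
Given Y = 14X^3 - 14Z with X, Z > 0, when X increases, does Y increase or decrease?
Y increases

Taking the partial derivative:
∂Y/∂X = 42X^2

∂Y/∂X = 42X^2 > 0 (assuming positive values)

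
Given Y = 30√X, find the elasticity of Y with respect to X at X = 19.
Elasticity = 1/2

Elasticity = (dY/dX) · (X/Y)

dY/dX = 15/√X
At X = 19: dY/dX = 15·√19/19, Y = 30·√19

Elasticity = (15·√19/19) · (19 / (30·√19)) = 1/2

Interpretation: for a small percentage change in X, the percentage change in Y is approximately 0.50 times as large.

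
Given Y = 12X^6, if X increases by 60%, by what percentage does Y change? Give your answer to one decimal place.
1577.7%

For Y = 12X^6:
If X → X(1 + 0.6)
Then Y → Y · (1 + 0.6)^6
     ≈ Y · 16.7772

Percentage change = ((1 + 0.6)^6 − 1) × 100% ≈ 1577.7%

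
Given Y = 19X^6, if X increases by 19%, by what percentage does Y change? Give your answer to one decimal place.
184.0%

For Y = 19X^6:
If X → X(1 + 0.19)
Then Y → Y · (1 + 0.19)^6
     ≈ Y · 2.8398

Percentage change = ((1 + 0.19)^6 − 1) × 100% ≈ 184.0%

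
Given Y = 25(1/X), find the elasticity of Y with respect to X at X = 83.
Elasticity = -1

Elasticity = (dY/dX) · (X/Y)

dY/dX = -25/X²
At X = 83: dY/dX = -25/6889, Y = 25/83

Elasticity = (-25/6889) · (83 / (25/83)) = -1

Interpretation: for a small percentage change in X, the percentage change in Y is approximately -1.00 times as large.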